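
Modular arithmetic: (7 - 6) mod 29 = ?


7 - 6 = 1
1 mod 29 = 1


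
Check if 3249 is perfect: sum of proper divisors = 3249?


Proper divisors of 3249: 1, 3, 9, 19, 57, 171, 361, 1083
Sum = 1 + 3 + 9 + 19 + 57 + 171 + 361 + 1083 = 1704

No, 3249 is not perfect (1704 ≠ 3249)


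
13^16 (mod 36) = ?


13^1 mod 36 = 13
13^2 mod 36 = 25
13^3 mod 36 = 1
13^4 mod 36 = 13
13^5 mod 36 = 25
13^6 mod 36 = 1
13^7 mod 36 = 13
13^8 mod 36 = 25
13^9 mod 36 = 1
13^10 mod 36 = 13
13^11 mod 36 = 25
13^12 mod 36 = 1
13^13 mod 36 = 13
13^14 mod 36 = 25
13^15 mod 36 = 1
13^16 mod 36 = 13


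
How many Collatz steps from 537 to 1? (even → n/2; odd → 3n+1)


537 → 1612 → 806 → 403 → 1210 → 605 → 1816 → 908 → 454 → 227 → 682 → 341 → 1024 → 512 → 256 → 128 → 64 → 32 → 16 → 8 → 4 → 2 → 1
Total steps = 22

22 steps


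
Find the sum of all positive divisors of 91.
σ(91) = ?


Divisors of 91: 1, 7, 13, 91
Sum = 1 + 7 + 13 + 91 = 112

σ(91) = 112


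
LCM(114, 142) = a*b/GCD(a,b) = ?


GCD(114, 142) = 2
LCM = 114*142/2 = 16188/2 = 8094

LCM = 8094


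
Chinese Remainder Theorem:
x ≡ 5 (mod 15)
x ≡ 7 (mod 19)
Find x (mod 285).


M = 15*19 = 285
M1 = M/15 = 19, M2 = M/19 = 15
M1^(-1) mod 15 = 4, M2^(-1) mod 19 = 14
x = 5*19*4 + 7*15*14 = 1850
1850 mod 285 = 140
Check: 140 mod 15 = 5 ✓, 140 mod 19 = 7 ✓

x ≡ 140 (mod 285)


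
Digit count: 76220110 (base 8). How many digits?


76220110 in base 8 = 442603316
Number of digits = 9

9 digits (base 8)


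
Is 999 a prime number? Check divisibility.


999 / 3 = 333 (exact division)
999 is NOT prime.

No, 999 is not prime


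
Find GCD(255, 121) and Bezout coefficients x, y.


Tabular extended Euclidean (each row: r = 255*s + 121*t):
r=255, s=1, t=0
r=121, s=0, t=1
q=2: r=13, s=1, t=-2   [255*(1) + 121*(-2) = 13]
q=9: r=4, s=-9, t=19   [255*(-9) + 121*(19) = 4]
q=3: r=1, s=28, t=-59   [255*(28) + 121*(-59) = 1]
q=4: r=0, s=-121, t=255   [255*(-121) + 121*(255) = 0]
GCD = 1; from the row with r=1: x=28, y=-59
Check: 255*(28) + 121*(-59) = 7140 - 7139 = 1

GCD = 1, x = 28, y = -59


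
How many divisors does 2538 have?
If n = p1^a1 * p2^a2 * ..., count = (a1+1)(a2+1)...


2538 = 2^1 × 3^3 × 47^1
d(2538) = (1+1) × (3+1) × (1+1) = 16

16 divisors


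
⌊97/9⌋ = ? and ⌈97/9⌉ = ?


97/9 = 10.7778
floor = 10
ceil = 11

floor = 10, ceil = 11


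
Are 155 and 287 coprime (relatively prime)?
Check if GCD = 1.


Euclidean algorithm:
287 = 1 * 155 + 132
155 = 1 * 132 + 23
132 = 5 * 23 + 17
23 = 1 * 17 + 6
17 = 2 * 6 + 5
6 = 1 * 5 + 1
5 = 5 * 1 + 0
GCD(155, 287) = 1

Yes, coprime (GCD = 1)


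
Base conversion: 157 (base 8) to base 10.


157 (base 8) = 111 (decimal)
111 (decimal) = 111 (base 10)


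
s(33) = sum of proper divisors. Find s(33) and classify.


Proper divisors: 1, 3, 11
Sum = 1 + 3 + 11 = 15
15 < 33 → deficient

s(33) = 15 (deficient)


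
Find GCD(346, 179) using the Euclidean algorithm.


346 = 1 * 179 + 167
179 = 1 * 167 + 12
167 = 13 * 12 + 11
12 = 1 * 11 + 1
11 = 11 * 1 + 0
GCD = 1


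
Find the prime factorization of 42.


42 / 2 = 21
21 / 3 = 7
7 / 7 = 1
42 = 2 × 3 × 7


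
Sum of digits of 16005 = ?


1 + 6 + 0 + 0 + 5 = 12


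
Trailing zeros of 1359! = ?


floor(1359/5) = 271
floor(1359/25) = 54
floor(1359/125) = 10
floor(1359/625) = 2
Total = 337

337 trailing zeros


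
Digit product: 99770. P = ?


9 × 9 × 7 × 7 × 0 = 0


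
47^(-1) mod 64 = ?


Use the extended Euclidean algorithm on (64, 47); each row r = 64*s + 47*t:
r=64, s=1, t=0
r=47, s=0, t=1
q=1: r=17, s=1, t=-1   [64*(1) + 47*(-1) = 17]
q=2: r=13, s=-2, t=3   [64*(-2) + 47*(3) = 13]
q=1: r=4, s=3, t=-4   [64*(3) + 47*(-4) = 4]
q=3: r=1, s=-11, t=15   [64*(-11) + 47*(15) = 1]
q=4: r=0, s=47, t=-64   [64*(47) + 47*(-64) = 0]
GCD = 1 with t = 15, so 47*(15) ≡ 1 (mod 64)
Inverse = 15 mod 64 = 15
Check: 47 * 15 = 705 ≡ 1 (mod 64)

47^(-1) ≡ 15 (mod 64)


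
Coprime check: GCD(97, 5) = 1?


Euclidean algorithm:
97 = 19 * 5 + 2
5 = 2 * 2 + 1
2 = 2 * 1 + 0
GCD(97, 5) = 1

Yes, coprime (GCD = 1)


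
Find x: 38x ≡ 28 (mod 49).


GCD(38, 49) = 1, unique solution
a^(-1) mod 49 = 40
x = 40 * 28 mod 49 = 42

x ≡ 42 (mod 49)


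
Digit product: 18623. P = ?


1 × 8 × 6 × 2 × 3 = 288


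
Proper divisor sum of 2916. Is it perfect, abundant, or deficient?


Proper divisors: 1, 2, 3, 4, 6, 9, 12, 18, 27, 36, 54, 81, 108, 162, 243, 324, 486, 729, 972, 1458
Sum = 1 + 2 + 3 + 4 + 6 + 9 + 12 + 18 + 27 + 36 + 54 + 81 + 108 + 162 + 243 + 324 + 486 + 729 + 972 + 1458 = 4735
4735 > 2916 → abundant

s(2916) = 4735 (abundant)


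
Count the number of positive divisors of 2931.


2931 = 3^1 × 977^1
d(2931) = (1+1) × (1+1) = 4

4 divisors


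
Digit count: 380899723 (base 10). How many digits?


380899723 has 9 digits in base 10
floor(log10(380899723)) + 1 = floor(8.5808) + 1 = 9

9 digits (base 10)


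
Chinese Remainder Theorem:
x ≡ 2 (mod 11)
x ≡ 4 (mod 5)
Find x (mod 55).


M = 11*5 = 55
M1 = M/11 = 5, M2 = M/5 = 11
M1^(-1) mod 11 = 9, M2^(-1) mod 5 = 1
x = 2*5*9 + 4*11*1 = 134
134 mod 55 = 24
Check: 24 mod 11 = 2 ✓, 24 mod 5 = 4 ✓

x ≡ 24 (mod 55)


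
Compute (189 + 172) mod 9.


189 + 172 = 361
361 mod 9 = 1


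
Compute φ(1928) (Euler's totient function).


1928 = 2^3 × 241
Prime factors: 2, 241
φ(1928) = 1928 × (1-1/2) × (1-1/241)
= 1928 × 1/2 × 240/241 = 960

φ(1928) = 960


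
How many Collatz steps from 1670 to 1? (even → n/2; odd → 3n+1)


1670 → 835 → 2506 → 1253 → 3760 → 1880 → 940 → 470 → 235 → 706 → 353 → 1060 → 530 → 265 → 796 → 398 → 199 → 598 → 299 → 898 → 449 → 1348 → 674 → 337 → 1012 → 506 → 253 → 760 → 380 → 190 → 95 → 286 → 143 → 430 → 215 → 646 → 323 → 970 → 485 → 1456 → 728 → 364 → 182 → 91 → 274 → 137 → 412 → 206 → 103 → 310 → 155 → 466 → 233 → 700 → 350 → 175 → 526 → 263 → 790 → 395 → 1186 → 593 → 1780 → 890 → 445 → 1336 → 668 → 334 → 167 → 502 → 251 → 754 → 377 → 1132 → 566 → 283 → 850 → 425 → 1276 → 638 → 319 → 958 → 479 → 1438 → 719 → 2158 → 1079 → 3238 → 1619 → 4858 → 2429 → 7288 → 3644 → 1822 → 911 → 2734 → 1367 → 4102 → 2051 → 6154 → 3077 → 9232 → 4616 → 2308 → 1154 → 577 → 1732 → 866 → 433 → 1300 → 650 → 325 → 976 → 488 → 244 → 122 → 61 → 184 → 92 → 46 → 23 → 70 → 35 → 106 → 53 → 160 → 80 → 40 → 20 → 10 → 5 → 16 → 8 → 4 → 2 → 1
Total steps = 135

135 steps


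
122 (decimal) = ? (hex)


122 (base 10) = 122 (decimal)
122 (decimal) = 7A (base 16)


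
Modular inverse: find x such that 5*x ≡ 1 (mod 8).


Use the extended Euclidean algorithm on (8, 5); each row r = 8*s + 5*t:
r=8, s=1, t=0
r=5, s=0, t=1
q=1: r=3, s=1, t=-1   [8*(1) + 5*(-1) = 3]
q=1: r=2, s=-1, t=2   [8*(-1) + 5*(2) = 2]
q=1: r=1, s=2, t=-3   [8*(2) + 5*(-3) = 1]
q=2: r=0, s=-5, t=8   [8*(-5) + 5*(8) = 0]
GCD = 1 with t = -3, so 5*(-3) ≡ 1 (mod 8)
Inverse = -3 mod 8 = 5
Check: 5 * 5 = 25 ≡ 1 (mod 8)

5^(-1) ≡ 5 (mod 8)


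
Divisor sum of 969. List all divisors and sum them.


Divisors of 969: 1, 3, 17, 19, 51, 57, 323, 969
Sum = 1 + 3 + 17 + 19 + 51 + 57 + 323 + 969 = 1440

σ(969) = 1440


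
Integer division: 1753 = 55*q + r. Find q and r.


1753 = 55 * 31 + 48
Check: 1705 + 48 = 1753

q = 31, r = 48


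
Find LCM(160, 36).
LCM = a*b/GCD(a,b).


GCD(160, 36) = 4
LCM = 160*36/4 = 5760/4 = 1440

LCM = 1440


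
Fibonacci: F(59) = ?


Sequence: 1, 1, 2, 3, 5, 8, 13, 21, 34, 55, 89, 144, 233, 377, 610, 987, 1597, 2584, 4181, 6765, 10946, 17711, 28657, 46368, 75025, 121393, 196418, 317811, 514229, 832040, 1346269, 2178309, 3524578, 5702887, 9227465, 14930352, 24157817, 39088169, 63245986, 102334155, 165580141, 267914296, 433494437, 701408733, 1134903170, 1836311903, 2971215073, 4807526976, 7778742049, 12586269025, 20365011074, 32951280099, 53316291173, 86267571272, 139583862445, 225851433717, 365435296162, 591286729879, 956722026041
F(59) = 956722026041


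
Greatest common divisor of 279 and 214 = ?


279 = 1 * 214 + 65
214 = 3 * 65 + 19
65 = 3 * 19 + 8
19 = 2 * 8 + 3
8 = 2 * 3 + 2
3 = 1 * 2 + 1
2 = 2 * 1 + 0
GCD = 1


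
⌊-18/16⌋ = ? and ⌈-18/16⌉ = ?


-18/16 = -1.1250
floor = -2
ceil = -1

floor = -2, ceil = -1


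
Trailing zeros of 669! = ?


floor(669/5) = 133
floor(669/25) = 26
floor(669/125) = 5
floor(669/625) = 1
Total = 165

165 trailing zeros


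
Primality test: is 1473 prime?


1473 / 3 = 491 (exact division)
1473 is NOT prime.

No, 1473 is not prime


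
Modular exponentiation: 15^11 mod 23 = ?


15^1 mod 23 = 15
15^2 mod 23 = 18
15^3 mod 23 = 17
15^4 mod 23 = 2
15^5 mod 23 = 7
15^6 mod 23 = 13
15^7 mod 23 = 11
15^8 mod 23 = 4
15^9 mod 23 = 14
15^10 mod 23 = 3
15^11 mod 23 = 22


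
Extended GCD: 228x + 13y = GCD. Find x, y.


Tabular extended Euclidean (each row: r = 228*s + 13*t):
r=228, s=1, t=0
r=13, s=0, t=1
q=17: r=7, s=1, t=-17   [228*(1) + 13*(-17) = 7]
q=1: r=6, s=-1, t=18   [228*(-1) + 13*(18) = 6]
q=1: r=1, s=2, t=-35   [228*(2) + 13*(-35) = 1]
q=6: r=0, s=-13, t=228   [228*(-13) + 13*(228) = 0]
GCD = 1; from the row with r=1: x=2, y=-35
Check: 228*(2) + 13*(-35) = 456 - 455 = 1

GCD = 1, x = 2, y = -35


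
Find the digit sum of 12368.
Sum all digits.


1 + 2 + 3 + 6 + 8 = 20


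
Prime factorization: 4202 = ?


4202 / 2 = 2101
2101 / 11 = 191
191 / 191 = 1
4202 = 2 × 11 × 191


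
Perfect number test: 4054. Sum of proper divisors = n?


Proper divisors of 4054: 1, 2, 2027
Sum = 1 + 2 + 2027 = 2030

No, 4054 is not perfect (2030 ≠ 4054)


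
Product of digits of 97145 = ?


9 × 7 × 1 × 4 × 5 = 1260


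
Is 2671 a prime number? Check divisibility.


Check divisors up to sqrt(2671) = 51.6817
No divisors found.
2671 is prime.

Yes, 2671 is prime


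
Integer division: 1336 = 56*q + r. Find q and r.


1336 = 56 * 23 + 48
Check: 1288 + 48 = 1336

q = 23, r = 48


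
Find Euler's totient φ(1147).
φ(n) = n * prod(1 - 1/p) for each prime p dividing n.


1147 = 31 × 37
Prime factors: 31, 37
φ(1147) = 1147 × (1-1/31) × (1-1/37)
= 1147 × 30/31 × 36/37 = 1080

φ(1147) = 1080


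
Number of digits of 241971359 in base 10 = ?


241971359 has 9 digits in base 10
floor(log10(241971359)) + 1 = floor(8.3838) + 1 = 9

9 digits (base 10)


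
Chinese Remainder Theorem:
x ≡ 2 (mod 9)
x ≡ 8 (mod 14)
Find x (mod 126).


M = 9*14 = 126
M1 = M/9 = 14, M2 = M/14 = 9
M1^(-1) mod 9 = 2, M2^(-1) mod 14 = 11
x = 2*14*2 + 8*9*11 = 848
848 mod 126 = 92
Check: 92 mod 9 = 2 ✓, 92 mod 14 = 8 ✓

x ≡ 92 (mod 126)


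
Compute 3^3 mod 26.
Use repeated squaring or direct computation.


3^1 mod 26 = 3
3^2 mod 26 = 9
3^3 mod 26 = 1


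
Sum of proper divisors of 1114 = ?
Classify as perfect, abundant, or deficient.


Proper divisors: 1, 2, 557
Sum = 1 + 2 + 557 = 560
560 < 1114 → deficient

s(1114) = 560 (deficient)


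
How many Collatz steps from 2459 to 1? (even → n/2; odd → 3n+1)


2459 → 7378 → 3689 → 11068 → 5534 → 2767 → 8302 → 4151 → 12454 → 6227 → 18682 → 9341 → 28024 → 14012 → 7006 → 3503 → 10510 → 5255 → 15766 → 7883 → 23650 → 11825 → 35476 → 17738 → 8869 → 26608 → 13304 → 6652 → 3326 → 1663 → 4990 → 2495 → 7486 → 3743 → 11230 → 5615 → 16846 → 8423 → 25270 → 12635 → 37906 → 18953 → 56860 → 28430 → 14215 → 42646 → 21323 → 63970 → 31985 → 95956 → 47978 → 23989 → 71968 → 35984 → 17992 → 8996 → 4498 → 2249 → 6748 → 3374 → 1687 → 5062 → 2531 → 7594 → 3797 → 11392 → 5696 → 2848 → 1424 → 712 → 356 → 178 → 89 → 268 → 134 → 67 → 202 → 101 → 304 → 152 → 76 → 38 → 19 → 58 → 29 → 88 → 44 → 22 → 11 → 34 → 17 → 52 → 26 → 13 → 40 → 20 → 10 → 5 → 16 → 8 → 4 → 2 → 1
Total steps = 102

102 steps


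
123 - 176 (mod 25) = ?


123 - 176 = -53
-53 mod 25 = 22


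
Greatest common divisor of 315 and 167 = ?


315 = 1 * 167 + 148
167 = 1 * 148 + 19
148 = 7 * 19 + 15
19 = 1 * 15 + 4
15 = 3 * 4 + 3
4 = 1 * 3 + 1
3 = 3 * 1 + 0
GCD = 1


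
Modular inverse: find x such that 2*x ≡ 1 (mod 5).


Use the extended Euclidean algorithm on (5, 2); each row r = 5*s + 2*t:
r=5, s=1, t=0
r=2, s=0, t=1
q=2: r=1, s=1, t=-2   [5*(1) + 2*(-2) = 1]
q=2: r=0, s=-2, t=5   [5*(-2) + 2*(5) = 0]
GCD = 1 with t = -2, so 2*(-2) ≡ 1 (mod 5)
Inverse = -2 mod 5 = 3
Check: 2 * 3 = 6 ≡ 1 (mod 5)

2^(-1) ≡ 3 (mod 5)


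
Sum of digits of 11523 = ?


1 + 1 + 5 + 2 + 3 = 12


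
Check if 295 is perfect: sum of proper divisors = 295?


Proper divisors of 295: 1, 5, 59
Sum = 1 + 5 + 59 = 65

No, 295 is not perfect (65 ≠ 295)


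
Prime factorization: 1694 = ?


1694 / 2 = 847
847 / 7 = 121
121 / 11 = 11
11 / 11 = 1
1694 = 2 × 7 × 11^2


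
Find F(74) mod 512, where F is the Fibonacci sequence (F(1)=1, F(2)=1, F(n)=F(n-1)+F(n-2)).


F(k) mod 512 for k=1..74:
1, 1, 2, 3, 5, 8, 13, 21, 34, 55, 89, 144, 233, 377, 98, 475, 61, 24, 85, 109, 194, 303, 497, 288, 273, 49, 322, 371, 181, 40, 221, 261, 482, 231, 201, 432, 121, 41, 162, 203, 365, 56, 421, 477, 386, 351, 225, 64, 289, 353, 130, 483, 101, 72, 173, 245, 418, 151, 57, 208, 265, 473, 226, 187, 413, 88, 501, 77, 66, 143, 209, 352, 49, 401
F(74) mod 512 = 401


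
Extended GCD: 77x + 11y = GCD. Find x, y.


Tabular extended Euclidean (each row: r = 77*s + 11*t):
r=77, s=1, t=0
r=11, s=0, t=1
q=7: r=0, s=1, t=-7   [77*(1) + 11*(-7) = 0]
GCD = 11; from the row with r=11: x=0, y=1
Check: 77*(0) + 11*(1) = 0 + 11 = 11

GCD = 11, x = 0, y = 1


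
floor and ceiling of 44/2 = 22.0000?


44/2 = 22.0000
floor = 22
ceil = 22

floor = 22, ceil = 22


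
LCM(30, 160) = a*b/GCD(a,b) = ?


GCD(30, 160) = 10
LCM = 30*160/10 = 4800/10 = 480

LCM = 480


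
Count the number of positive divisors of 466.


466 = 2^1 × 233^1
d(466) = (1+1) × (1+1) = 4

4 divisors


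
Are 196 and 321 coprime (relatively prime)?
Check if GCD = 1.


Euclidean algorithm:
321 = 1 * 196 + 125
196 = 1 * 125 + 71
125 = 1 * 71 + 54
71 = 1 * 54 + 17
54 = 3 * 17 + 3
17 = 5 * 3 + 2
3 = 1 * 2 + 1
2 = 2 * 1 + 0
GCD(196, 321) = 1

Yes, coprime (GCD = 1)


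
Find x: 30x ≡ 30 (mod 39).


GCD(30, 39) = 3 divides 30
Divide: 10x ≡ 10 (mod 13)
x ≡ 1 (mod 13)


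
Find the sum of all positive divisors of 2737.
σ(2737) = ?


Divisors of 2737: 1, 7, 17, 23, 119, 161, 391, 2737
Sum = 1 + 7 + 17 + 23 + 119 + 161 + 391 + 2737 = 3456

σ(2737) = 3456


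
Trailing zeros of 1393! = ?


floor(1393/5) = 278
floor(1393/25) = 55
floor(1393/125) = 11
floor(1393/625) = 2
Total = 346

346 trailing zeros


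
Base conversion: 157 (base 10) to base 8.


157 (base 10) = 157 (decimal)
157 (decimal) = 235 (base 8)


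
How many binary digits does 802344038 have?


802344038 in base 2 = 101111110100101100110001100110
Number of digits = 30

30 digits (base 2)


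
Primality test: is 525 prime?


525 / 3 = 175 (exact division)
525 is NOT prime.

No, 525 is not prime


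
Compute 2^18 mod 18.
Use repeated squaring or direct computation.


2^1 mod 18 = 2
2^2 mod 18 = 4
2^3 mod 18 = 8
2^4 mod 18 = 16
2^5 mod 18 = 14
2^6 mod 18 = 10
2^7 mod 18 = 2
2^8 mod 18 = 4
2^9 mod 18 = 8
2^10 mod 18 = 16
2^11 mod 18 = 14
2^12 mod 18 = 10
2^13 mod 18 = 2
2^14 mod 18 = 4
2^15 mod 18 = 8
2^16 mod 18 = 16
2^17 mod 18 = 14
2^18 mod 18 = 10


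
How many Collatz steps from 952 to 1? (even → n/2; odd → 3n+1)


952 → 476 → 238 → 119 → 358 → 179 → 538 → 269 → 808 → 404 → 202 → 101 → 304 → 152 → 76 → 38 → 19 → 58 → 29 → 88 → 44 → 22 → 11 → 34 → 17 → 52 → 26 → 13 → 40 → 20 → 10 → 5 → 16 → 8 → 4 → 2 → 1
Total steps = 36

36 steps


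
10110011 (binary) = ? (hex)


10110011 (base 2) = 179 (decimal)
179 (decimal) = B3 (base 16)


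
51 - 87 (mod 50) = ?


51 - 87 = -36
-36 mod 50 = 14


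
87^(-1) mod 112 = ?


Use the extended Euclidean algorithm on (112, 87); each row r = 112*s + 87*t:
r=112, s=1, t=0
r=87, s=0, t=1
q=1: r=25, s=1, t=-1   [112*(1) + 87*(-1) = 25]
q=3: r=12, s=-3, t=4   [112*(-3) + 87*(4) = 12]
q=2: r=1, s=7, t=-9   [112*(7) + 87*(-9) = 1]
q=12: r=0, s=-87, t=112   [112*(-87) + 87*(112) = 0]
GCD = 1 with t = -9, so 87*(-9) ≡ 1 (mod 112)
Inverse = -9 mod 112 = 103
Check: 87 * 103 = 8961 ≡ 1 (mod 112)

87^(-1) ≡ 103 (mod 112)


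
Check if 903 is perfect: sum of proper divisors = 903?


Proper divisors of 903: 1, 3, 7, 21, 43, 129, 301
Sum = 1 + 3 + 7 + 21 + 43 + 129 + 301 = 505

No, 903 is not perfect (505 ≠ 903)


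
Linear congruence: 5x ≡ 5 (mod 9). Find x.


GCD(5, 9) = 1, unique solution
a^(-1) mod 9 = 2
x = 2 * 5 mod 9 = 1

x ≡ 1 (mod 9)


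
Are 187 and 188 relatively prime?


Euclidean algorithm:
188 = 1 * 187 + 1
187 = 187 * 1 + 0
GCD(187, 188) = 1

Yes, coprime (GCD = 1)


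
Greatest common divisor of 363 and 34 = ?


363 = 10 * 34 + 23
34 = 1 * 23 + 11
23 = 2 * 11 + 1
11 = 11 * 1 + 0
GCD = 1


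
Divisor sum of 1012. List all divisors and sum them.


Divisors of 1012: 1, 2, 4, 11, 22, 23, 44, 46, 92, 253, 506, 1012
Sum = 1 + 2 + 4 + 11 + 22 + 23 + 44 + 46 + 92 + 253 + 506 + 1012 = 2016

σ(1012) = 2016


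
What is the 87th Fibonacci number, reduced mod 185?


F(k) mod 185 for k=1..87:
1, 1, 2, 3, 5, 8, 13, 21, 34, 55, 89, 144, 48, 7, 55, 62, 117, 179, 111, 105, 31, 136, 167, 118, 100, 33, 133, 166, 114, 95, 24, 119, 143, 77, 35, 112, 147, 74, 36, 110, 146, 71, 32, 103, 135, 53, 3, 56, 59, 115, 174, 104, 93, 12, 105, 117, 37, 154, 6, 160, 166, 141, 122, 78, 15, 93, 108, 16, 124, 140, 79, 34, 113, 147, 75, 37, 112, 149, 76, 40, 116, 156, 87, 58, 145, 18, 163
F(87) mod 185 = 163


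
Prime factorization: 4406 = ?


4406 / 2 = 2203
2203 / 2203 = 1
4406 = 2 × 2203


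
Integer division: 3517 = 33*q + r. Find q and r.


3517 = 33 * 106 + 19
Check: 3498 + 19 = 3517

q = 106, r = 19


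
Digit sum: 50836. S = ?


5 + 0 + 8 + 3 + 6 = 22


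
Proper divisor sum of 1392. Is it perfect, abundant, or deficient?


Proper divisors: 1, 2, 3, 4, 6, 8, 12, 16, 24, 29, 48, 58, 87, 116, 174, 232, 348, 464, 696
Sum = 1 + 2 + 3 + 4 + 6 + 8 + 12 + 16 + 24 + 29 + 48 + 58 + 87 + 116 + 174 + 232 + 348 + 464 + 696 = 2328
2328 > 1392 → abundant

s(1392) = 2328 (abundant)


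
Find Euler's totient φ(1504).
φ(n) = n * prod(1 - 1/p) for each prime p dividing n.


1504 = 2^5 × 47
Prime factors: 2, 47
φ(1504) = 1504 × (1-1/2) × (1-1/47)
= 1504 × 1/2 × 46/47 = 736

φ(1504) = 736


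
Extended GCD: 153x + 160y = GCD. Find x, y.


Tabular extended Euclidean (each row: r = 153*s + 160*t):
r=153, s=1, t=0
r=160, s=0, t=1
q=0: r=153, s=1, t=0   [153*(1) + 160*(0) = 153]
q=1: r=7, s=-1, t=1   [153*(-1) + 160*(1) = 7]
q=21: r=6, s=22, t=-21   [153*(22) + 160*(-21) = 6]
q=1: r=1, s=-23, t=22   [153*(-23) + 160*(22) = 1]
q=6: r=0, s=160, t=-153   [153*(160) + 160*(-153) = 0]
GCD = 1; from the row with r=1: x=-23, y=22
Check: 153*(-23) + 160*(22) = -3519 + 3520 = 1

GCD = 1, x = -23, y = 22


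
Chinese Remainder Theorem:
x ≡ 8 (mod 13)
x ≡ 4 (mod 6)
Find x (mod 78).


M = 13*6 = 78
M1 = M/13 = 6, M2 = M/6 = 13
M1^(-1) mod 13 = 11, M2^(-1) mod 6 = 1
x = 8*6*11 + 4*13*1 = 580
580 mod 78 = 34
Check: 34 mod 13 = 8 ✓, 34 mod 6 = 4 ✓

x ≡ 34 (mod 78)


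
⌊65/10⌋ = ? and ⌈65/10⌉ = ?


65/10 = 6.5000
floor = 6
ceil = 7

floor = 6, ceil = 7


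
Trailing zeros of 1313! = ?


floor(1313/5) = 262
floor(1313/25) = 52
floor(1313/125) = 10
floor(1313/625) = 2
Total = 326

326 trailing zeros


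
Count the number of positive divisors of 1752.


1752 = 2^3 × 3^1 × 73^1
d(1752) = (3+1) × (1+1) × (1+1) = 16

16 divisors


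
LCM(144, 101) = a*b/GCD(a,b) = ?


GCD(144, 101) = 1
LCM = 144*101/1 = 14544/1 = 14544

LCM = 14544


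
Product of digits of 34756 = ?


3 × 4 × 7 × 5 × 6 = 2520


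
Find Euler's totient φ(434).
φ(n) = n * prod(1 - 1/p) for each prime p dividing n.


434 = 2 × 7 × 31
Prime factors: 2, 7, 31
φ(434) = 434 × (1-1/2) × (1-1/7) × (1-1/31)
= 434 × 1/2 × 6/7 × 30/31 = 180

φ(434) = 180


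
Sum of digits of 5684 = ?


5 + 6 + 8 + 4 = 23


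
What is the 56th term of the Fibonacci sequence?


Sequence: 1, 1, 2, 3, 5, 8, 13, 21, 34, 55, 89, 144, 233, 377, 610, 987, 1597, 2584, 4181, 6765, 10946, 17711, 28657, 46368, 75025, 121393, 196418, 317811, 514229, 832040, 1346269, 2178309, 3524578, 5702887, 9227465, 14930352, 24157817, 39088169, 63245986, 102334155, 165580141, 267914296, 433494437, 701408733, 1134903170, 1836311903, 2971215073, 4807526976, 7778742049, 12586269025, 20365011074, 32951280099, 53316291173, 86267571272, 139583862445, 225851433717
F(56) = 225851433717


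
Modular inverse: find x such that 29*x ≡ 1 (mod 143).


Use the extended Euclidean algorithm on (143, 29); each row r = 143*s + 29*t:
r=143, s=1, t=0
r=29, s=0, t=1
q=4: r=27, s=1, t=-4   [143*(1) + 29*(-4) = 27]
q=1: r=2, s=-1, t=5   [143*(-1) + 29*(5) = 2]
q=13: r=1, s=14, t=-69   [143*(14) + 29*(-69) = 1]
q=2: r=0, s=-29, t=143   [143*(-29) + 29*(143) = 0]
GCD = 1 with t = -69, so 29*(-69) ≡ 1 (mod 143)
Inverse = -69 mod 143 = 74
Check: 29 * 74 = 2146 ≡ 1 (mod 143)

29^(-1) ≡ 74 (mod 143)


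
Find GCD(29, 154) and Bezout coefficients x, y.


Tabular extended Euclidean (each row: r = 29*s + 154*t):
r=29, s=1, t=0
r=154, s=0, t=1
q=0: r=29, s=1, t=0   [29*(1) + 154*(0) = 29]
q=5: r=9, s=-5, t=1   [29*(-5) + 154*(1) = 9]
q=3: r=2, s=16, t=-3   [29*(16) + 154*(-3) = 2]
q=4: r=1, s=-69, t=13   [29*(-69) + 154*(13) = 1]
q=2: r=0, s=154, t=-29   [29*(154) + 154*(-29) = 0]
GCD = 1; from the row with r=1: x=-69, y=13
Check: 29*(-69) + 154*(13) = -2001 + 2002 = 1

GCD = 1, x = -69, y = 13


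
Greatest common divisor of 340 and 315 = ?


340 = 1 * 315 + 25
315 = 12 * 25 + 15
25 = 1 * 15 + 10
15 = 1 * 10 + 5
10 = 2 * 5 + 0
GCD = 5


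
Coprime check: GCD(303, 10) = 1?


Euclidean algorithm:
303 = 30 * 10 + 3
10 = 3 * 3 + 1
3 = 3 * 1 + 0
GCD(303, 10) = 1

Yes, coprime (GCD = 1)


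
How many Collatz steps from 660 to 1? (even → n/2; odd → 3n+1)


660 → 330 → 165 → 496 → 248 → 124 → 62 → 31 → 94 → 47 → 142 → 71 → 214 → 107 → 322 → 161 → 484 → 242 → 121 → 364 → 182 → 91 → 274 → 137 → 412 → 206 → 103 → 310 → 155 → 466 → 233 → 700 → 350 → 175 → 526 → 263 → 790 → 395 → 1186 → 593 → 1780 → 890 → 445 → 1336 → 668 → 334 → 167 → 502 → 251 → 754 → 377 → 1132 → 566 → 283 → 850 → 425 → 1276 → 638 → 319 → 958 → 479 → 1438 → 719 → 2158 → 1079 → 3238 → 1619 → 4858 → 2429 → 7288 → 3644 → 1822 → 911 → 2734 → 1367 → 4102 → 2051 → 6154 → 3077 → 9232 → 4616 → 2308 → 1154 → 577 → 1732 → 866 → 433 → 1300 → 650 → 325 → 976 → 488 → 244 → 122 → 61 → 184 → 92 → 46 → 23 → 70 → 35 → 106 → 53 → 160 → 80 → 40 → 20 → 10 → 5 → 16 → 8 → 4 → 2 → 1
Total steps = 113

113 steps


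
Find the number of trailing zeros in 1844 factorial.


floor(1844/5) = 368
floor(1844/25) = 73
floor(1844/125) = 14
floor(1844/625) = 2
Total = 457

457 trailing zeros


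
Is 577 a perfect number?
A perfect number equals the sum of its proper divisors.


Proper divisors of 577: 1
Sum = 1 = 1

No, 577 is not perfect (1 ≠ 577)


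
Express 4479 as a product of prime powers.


4479 / 3 = 1493
1493 / 1493 = 1
4479 = 3 × 1493


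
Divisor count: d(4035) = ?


4035 = 3^1 × 5^1 × 269^1
d(4035) = (1+1) × (1+1) × (1+1) = 8

8 divisors


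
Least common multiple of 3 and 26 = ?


GCD(3, 26) = 1
LCM = 3*26/1 = 78/1 = 78

LCM = 78


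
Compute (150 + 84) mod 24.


150 + 84 = 234
234 mod 24 = 18


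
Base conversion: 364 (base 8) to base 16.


364 (base 8) = 244 (decimal)
244 (decimal) = F4 (base 16)


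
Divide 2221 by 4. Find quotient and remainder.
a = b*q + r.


2221 = 4 * 555 + 1
Check: 2220 + 1 = 2221

q = 555, r = 1


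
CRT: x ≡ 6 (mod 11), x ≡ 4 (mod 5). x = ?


M = 11*5 = 55
M1 = M/11 = 5, M2 = M/5 = 11
M1^(-1) mod 11 = 9, M2^(-1) mod 5 = 1
x = 6*5*9 + 4*11*1 = 314
314 mod 55 = 39
Check: 39 mod 11 = 6 ✓, 39 mod 5 = 4 ✓

x ≡ 39 (mod 55)


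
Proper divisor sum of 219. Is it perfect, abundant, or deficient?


Proper divisors: 1, 3, 73
Sum = 1 + 3 + 73 = 77
77 < 219 → deficient

s(219) = 77 (deficient)


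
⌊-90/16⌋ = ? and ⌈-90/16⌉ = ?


-90/16 = -5.6250
floor = -6
ceil = -5

floor = -6, ceil = -5


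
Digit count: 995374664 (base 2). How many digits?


995374664 in base 2 = 111011010101000011011001001000
Number of digits = 30

30 digits (base 2)


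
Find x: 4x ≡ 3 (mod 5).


GCD(4, 5) = 1, unique solution
a^(-1) mod 5 = 4
x = 4 * 3 mod 5 = 2

x ≡ 2 (mod 5)


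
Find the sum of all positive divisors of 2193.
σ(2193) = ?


Divisors of 2193: 1, 3, 17, 43, 51, 129, 731, 2193
Sum = 1 + 3 + 17 + 43 + 51 + 129 + 731 + 2193 = 3168

σ(2193) = 3168


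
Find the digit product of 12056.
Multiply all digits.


1 × 2 × 0 × 5 × 6 = 0


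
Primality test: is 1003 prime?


1003 / 17 = 59 (exact division)
1003 is NOT prime.

No, 1003 is not prime


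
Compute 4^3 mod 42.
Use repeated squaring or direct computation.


4^1 mod 42 = 4
4^2 mod 42 = 16
4^3 mod 42 = 22


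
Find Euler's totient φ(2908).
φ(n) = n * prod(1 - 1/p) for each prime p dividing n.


2908 = 2^2 × 727
Prime factors: 2, 727
φ(2908) = 2908 × (1-1/2) × (1-1/727)
= 2908 × 1/2 × 726/727 = 1452

φ(2908) = 1452


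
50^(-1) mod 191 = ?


Use the extended Euclidean algorithm on (191, 50); each row r = 191*s + 50*t:
r=191, s=1, t=0
r=50, s=0, t=1
q=3: r=41, s=1, t=-3   [191*(1) + 50*(-3) = 41]
q=1: r=9, s=-1, t=4   [191*(-1) + 50*(4) = 9]
q=4: r=5, s=5, t=-19   [191*(5) + 50*(-19) = 5]
q=1: r=4, s=-6, t=23   [191*(-6) + 50*(23) = 4]
q=1: r=1, s=11, t=-42   [191*(11) + 50*(-42) = 1]
q=4: r=0, s=-50, t=191   [191*(-50) + 50*(191) = 0]
GCD = 1 with t = -42, so 50*(-42) ≡ 1 (mod 191)
Inverse = -42 mod 191 = 149
Check: 50 * 149 = 7450 ≡ 1 (mod 191)

50^(-1) ≡ 149 (mod 191)


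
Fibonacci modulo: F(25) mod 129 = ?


F(k) mod 129 for k=1..25:
1, 1, 2, 3, 5, 8, 13, 21, 34, 55, 89, 15, 104, 119, 94, 84, 49, 4, 53, 57, 110, 38, 19, 57, 76
F(25) mod 129 = 76


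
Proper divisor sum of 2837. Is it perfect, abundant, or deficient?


Proper divisors: 1
Sum = 1 = 1
1 < 2837 → deficient

s(2837) = 1 (deficient)


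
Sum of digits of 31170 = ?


3 + 1 + 1 + 7 + 0 = 12


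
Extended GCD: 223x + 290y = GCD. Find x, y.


Tabular extended Euclidean (each row: r = 223*s + 290*t):
r=223, s=1, t=0
r=290, s=0, t=1
q=0: r=223, s=1, t=0   [223*(1) + 290*(0) = 223]
q=1: r=67, s=-1, t=1   [223*(-1) + 290*(1) = 67]
q=3: r=22, s=4, t=-3   [223*(4) + 290*(-3) = 22]
q=3: r=1, s=-13, t=10   [223*(-13) + 290*(10) = 1]
q=22: r=0, s=290, t=-223   [223*(290) + 290*(-223) = 0]
GCD = 1; from the row with r=1: x=-13, y=10
Check: 223*(-13) + 290*(10) = -2899 + 2900 = 1

GCD = 1, x = -13, y = 10


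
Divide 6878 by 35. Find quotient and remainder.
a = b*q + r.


6878 = 35 * 196 + 18
Check: 6860 + 18 = 6878

q = 196, r = 18


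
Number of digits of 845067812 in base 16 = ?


845067812 in base 16 = 325EB624
Number of digits = 8

8 digits (base 16)


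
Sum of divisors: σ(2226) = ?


Divisors of 2226: 1, 2, 3, 6, 7, 14, 21, 42, 53, 106, 159, 318, 371, 742, 1113, 2226
Sum = 1 + 2 + 3 + 6 + 7 + 14 + 21 + 42 + 53 + 106 + 159 + 318 + 371 + 742 + 1113 + 2226 = 5184

σ(2226) = 5184


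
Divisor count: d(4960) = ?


4960 = 2^5 × 5^1 × 31^1
d(4960) = (5+1) × (1+1) × (1+1) = 24

24 divisors


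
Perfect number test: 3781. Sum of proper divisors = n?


Proper divisors of 3781: 1, 19, 199
Sum = 1 + 19 + 199 = 219

No, 3781 is not perfect (219 ≠ 3781)


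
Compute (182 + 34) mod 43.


182 + 34 = 216
216 mod 43 = 1


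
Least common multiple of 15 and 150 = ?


GCD(15, 150) = 15
LCM = 15*150/15 = 2250/15 = 150

LCM = 150


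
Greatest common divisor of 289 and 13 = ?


289 = 22 * 13 + 3
13 = 4 * 3 + 1
3 = 3 * 1 + 0
GCD = 1


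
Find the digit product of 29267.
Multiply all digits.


2 × 9 × 2 × 6 × 7 = 1512


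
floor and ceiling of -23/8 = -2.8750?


-23/8 = -2.8750
floor = -3
ceil = -2

floor = -3, ceil = -2


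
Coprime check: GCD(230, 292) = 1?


Euclidean algorithm:
292 = 1 * 230 + 62
230 = 3 * 62 + 44
62 = 1 * 44 + 18
44 = 2 * 18 + 8
18 = 2 * 8 + 2
8 = 4 * 2 + 0
GCD(230, 292) = 2

No, not coprime (GCD = 2)


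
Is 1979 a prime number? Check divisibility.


Check divisors up to sqrt(1979) = 44.4860
No divisors found.
1979 is prime.

Yes, 1979 is prime


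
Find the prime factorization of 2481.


2481 / 3 = 827
827 / 827 = 1
2481 = 3 × 827


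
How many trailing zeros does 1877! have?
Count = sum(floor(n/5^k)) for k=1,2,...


floor(1877/5) = 375
floor(1877/25) = 75
floor(1877/125) = 15
floor(1877/625) = 3
Total = 468

468 trailing zeros


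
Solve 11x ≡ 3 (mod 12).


GCD(11, 12) = 1, unique solution
a^(-1) mod 12 = 11
x = 11 * 3 mod 12 = 9

x ≡ 9 (mod 12)


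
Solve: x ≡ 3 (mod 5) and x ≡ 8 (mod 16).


M = 5*16 = 80
M1 = M/5 = 16, M2 = M/16 = 5
M1^(-1) mod 5 = 1, M2^(-1) mod 16 = 13
x = 3*16*1 + 8*5*13 = 568
568 mod 80 = 8
Check: 8 mod 5 = 3 ✓, 8 mod 16 = 8 ✓

x ≡ 8 (mod 80)


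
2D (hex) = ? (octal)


2D (base 16) = 45 (decimal)
45 (decimal) = 55 (base 8)


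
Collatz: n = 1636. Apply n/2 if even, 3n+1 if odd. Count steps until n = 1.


1636 → 818 → 409 → 1228 → 614 → 307 → 922 → 461 → 1384 → 692 → 346 → 173 → 520 → 260 → 130 → 65 → 196 → 98 → 49 → 148 → 74 → 37 → 112 → 56 → 28 → 14 → 7 → 22 → 11 → 34 → 17 → 52 → 26 → 13 → 40 → 20 → 10 → 5 → 16 → 8 → 4 → 2 → 1
Total steps = 42

42 steps


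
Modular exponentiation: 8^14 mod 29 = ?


8^1 mod 29 = 8
8^2 mod 29 = 6
8^3 mod 29 = 19
8^4 mod 29 = 7
8^5 mod 29 = 27
8^6 mod 29 = 13
8^7 mod 29 = 17
8^8 mod 29 = 20
8^9 mod 29 = 15
8^10 mod 29 = 4
8^11 mod 29 = 3
8^12 mod 29 = 24
8^13 mod 29 = 18
8^14 mod 29 = 28


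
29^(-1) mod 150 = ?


Use the extended Euclidean algorithm on (150, 29); each row r = 150*s + 29*t:
r=150, s=1, t=0
r=29, s=0, t=1
q=5: r=5, s=1, t=-5   [150*(1) + 29*(-5) = 5]
q=5: r=4, s=-5, t=26   [150*(-5) + 29*(26) = 4]
q=1: r=1, s=6, t=-31   [150*(6) + 29*(-31) = 1]
q=4: r=0, s=-29, t=150   [150*(-29) + 29*(150) = 0]
GCD = 1 with t = -31, so 29*(-31) ≡ 1 (mod 150)
Inverse = -31 mod 150 = 119
Check: 29 * 119 = 3451 ≡ 1 (mod 150)

29^(-1) ≡ 119 (mod 150)


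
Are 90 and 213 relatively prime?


Euclidean algorithm:
213 = 2 * 90 + 33
90 = 2 * 33 + 24
33 = 1 * 24 + 9
24 = 2 * 9 + 6
9 = 1 * 6 + 3
6 = 2 * 3 + 0
GCD(90, 213) = 3

No, not coprime (GCD = 3)


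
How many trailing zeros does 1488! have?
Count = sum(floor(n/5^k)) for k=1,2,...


floor(1488/5) = 297
floor(1488/25) = 59
floor(1488/125) = 11
floor(1488/625) = 2
Total = 369

369 trailing zeros


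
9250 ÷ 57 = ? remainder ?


9250 = 57 * 162 + 16
Check: 9234 + 16 = 9250

q = 162, r = 16


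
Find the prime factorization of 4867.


4867 / 31 = 157
157 / 157 = 1
4867 = 31 × 157


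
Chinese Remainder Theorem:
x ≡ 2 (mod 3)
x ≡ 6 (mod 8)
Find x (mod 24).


M = 3*8 = 24
M1 = M/3 = 8, M2 = M/8 = 3
M1^(-1) mod 3 = 2, M2^(-1) mod 8 = 3
x = 2*8*2 + 6*3*3 = 86
86 mod 24 = 14
Check: 14 mod 3 = 2 ✓, 14 mod 8 = 6 ✓

x ≡ 14 (mod 24)


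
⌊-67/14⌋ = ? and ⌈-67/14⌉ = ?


-67/14 = -4.7857
floor = -5
ceil = -4

floor = -5, ceil = -4


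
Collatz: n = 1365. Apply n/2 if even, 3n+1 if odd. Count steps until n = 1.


1365 → 4096 → 2048 → 1024 → 512 → 256 → 128 → 64 → 32 → 16 → 8 → 4 → 2 → 1
Total steps = 13

13 steps


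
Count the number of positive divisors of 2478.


2478 = 2^1 × 3^1 × 7^1 × 59^1
d(2478) = (1+1) × (1+1) × (1+1) × (1+1) = 16

16 divisors


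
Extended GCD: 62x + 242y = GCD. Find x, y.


Tabular extended Euclidean (each row: r = 62*s + 242*t):
r=62, s=1, t=0
r=242, s=0, t=1
q=0: r=62, s=1, t=0   [62*(1) + 242*(0) = 62]
q=3: r=56, s=-3, t=1   [62*(-3) + 242*(1) = 56]
q=1: r=6, s=4, t=-1   [62*(4) + 242*(-1) = 6]
q=9: r=2, s=-39, t=10   [62*(-39) + 242*(10) = 2]
q=3: r=0, s=121, t=-31   [62*(121) + 242*(-31) = 0]
GCD = 2; from the row with r=2: x=-39, y=10
Check: 62*(-39) + 242*(10) = -2418 + 2420 = 2

GCD = 2, x = -39, y = 10


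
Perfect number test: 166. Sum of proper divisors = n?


Proper divisors of 166: 1, 2, 83
Sum = 1 + 2 + 83 = 86

No, 166 is not perfect (86 ≠ 166)


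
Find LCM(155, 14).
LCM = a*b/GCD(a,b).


GCD(155, 14) = 1
LCM = 155*14/1 = 2170/1 = 2170

LCM = 2170


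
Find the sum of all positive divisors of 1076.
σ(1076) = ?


Divisors of 1076: 1, 2, 4, 269, 538, 1076
Sum = 1 + 2 + 4 + 269 + 538 + 1076 = 1890

σ(1076) = 1890


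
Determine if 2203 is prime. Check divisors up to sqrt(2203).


Check divisors up to sqrt(2203) = 46.9361
No divisors found.
2203 is prime.

Yes, 2203 is prime


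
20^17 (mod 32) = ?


20^1 mod 32 = 20
20^2 mod 32 = 16
20^3 mod 32 = 0
20^4 mod 32 = 0
20^5 mod 32 = 0
20^6 mod 32 = 0
20^7 mod 32 = 0
20^8 mod 32 = 0
20^9 mod 32 = 0
20^10 mod 32 = 0
20^11 mod 32 = 0
20^12 mod 32 = 0
20^13 mod 32 = 0
20^14 mod 32 = 0
20^15 mod 32 = 0
20^16 mod 32 = 0
20^17 mod 32 = 0


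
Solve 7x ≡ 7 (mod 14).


GCD(7, 14) = 7 divides 7
Divide: 1x ≡ 1 (mod 2)
x ≡ 1 (mod 2)


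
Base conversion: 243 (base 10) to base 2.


243 (base 10) = 243 (decimal)
243 (decimal) = 11110011 (base 2)


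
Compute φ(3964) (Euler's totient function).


3964 = 2^2 × 991
Prime factors: 2, 991
φ(3964) = 3964 × (1-1/2) × (1-1/991)
= 3964 × 1/2 × 990/991 = 1980

φ(3964) = 1980


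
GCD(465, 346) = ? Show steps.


465 = 1 * 346 + 119
346 = 2 * 119 + 108
119 = 1 * 108 + 11
108 = 9 * 11 + 9
11 = 1 * 9 + 2
9 = 4 * 2 + 1
2 = 2 * 1 + 0
GCD = 1


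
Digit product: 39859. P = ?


3 × 9 × 8 × 5 × 9 = 9720


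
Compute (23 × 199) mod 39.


23 × 199 = 4577
4577 mod 39 = 14


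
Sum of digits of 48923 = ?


4 + 8 + 9 + 2 + 3 = 26


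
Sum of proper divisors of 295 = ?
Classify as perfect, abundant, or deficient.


Proper divisors: 1, 5, 59
Sum = 1 + 5 + 59 = 65
65 < 295 → deficient

s(295) = 65 (deficient)


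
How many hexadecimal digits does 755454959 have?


755454959 in base 16 = 2D0753EF
Number of digits = 8

8 digits (base 16)


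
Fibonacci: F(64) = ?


Sequence: 1, 1, 2, 3, 5, 8, 13, 21, 34, 55, 89, 144, 233, 377, 610, 987, 1597, 2584, 4181, 6765, 10946, 17711, 28657, 46368, 75025, 121393, 196418, 317811, 514229, 832040, 1346269, 2178309, 3524578, 5702887, 9227465, 14930352, 24157817, 39088169, 63245986, 102334155, 165580141, 267914296, 433494437, 701408733, 1134903170, 1836311903, 2971215073, 4807526976, 7778742049, 12586269025, 20365011074, 32951280099, 53316291173, 86267571272, 139583862445, 225851433717, 365435296162, 591286729879, 956722026041, 1548008755920, 2504730781961, 4052739537881, 6557470319842, 10610209857723
F(64) = 10610209857723


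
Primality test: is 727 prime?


Check divisors up to sqrt(727) = 26.9629
No divisors found.
727 is prime.

Yes, 727 is prime


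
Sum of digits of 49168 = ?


4 + 9 + 1 + 6 + 8 = 28


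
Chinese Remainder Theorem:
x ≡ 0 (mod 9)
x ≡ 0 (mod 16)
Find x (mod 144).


M = 9*16 = 144
M1 = M/9 = 16, M2 = M/16 = 9
M1^(-1) mod 9 = 4, M2^(-1) mod 16 = 9
x = 0*16*4 + 0*9*9 = 0
0 mod 144 = 0
Check: 0 mod 9 = 0 ✓, 0 mod 16 = 0 ✓

x ≡ 0 (mod 144)


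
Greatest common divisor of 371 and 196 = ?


371 = 1 * 196 + 175
196 = 1 * 175 + 21
175 = 8 * 21 + 7
21 = 3 * 7 + 0
GCD = 7


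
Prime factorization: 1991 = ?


1991 / 11 = 181
181 / 181 = 1
1991 = 11 × 181


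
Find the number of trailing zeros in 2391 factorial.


floor(2391/5) = 478
floor(2391/25) = 95
floor(2391/125) = 19
floor(2391/625) = 3
Total = 595

595 trailing zeros


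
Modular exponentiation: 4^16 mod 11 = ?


4^1 mod 11 = 4
4^2 mod 11 = 5
4^3 mod 11 = 9
4^4 mod 11 = 3
4^5 mod 11 = 1
4^6 mod 11 = 4
4^7 mod 11 = 5
4^8 mod 11 = 9
4^9 mod 11 = 3
4^10 mod 11 = 1
4^11 mod 11 = 4
4^12 mod 11 = 5
4^13 mod 11 = 9
4^14 mod 11 = 3
4^15 mod 11 = 1
4^16 mod 11 = 4


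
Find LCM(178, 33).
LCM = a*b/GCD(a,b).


GCD(178, 33) = 1
LCM = 178*33/1 = 5874/1 = 5874

LCM = 5874


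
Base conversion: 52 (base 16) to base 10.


52 (base 16) = 82 (decimal)
82 (decimal) = 82 (base 10)


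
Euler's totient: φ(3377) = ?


3377 = 11 × 307
Prime factors: 11, 307
φ(3377) = 3377 × (1-1/11) × (1-1/307)
= 3377 × 10/11 × 306/307 = 3060

φ(3377) = 3060


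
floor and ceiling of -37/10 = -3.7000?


-37/10 = -3.7000
floor = -4
ceil = -3

floor = -4, ceil = -3


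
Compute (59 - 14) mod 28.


59 - 14 = 45
45 mod 28 = 17


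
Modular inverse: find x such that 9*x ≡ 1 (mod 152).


Use the extended Euclidean algorithm on (152, 9); each row r = 152*s + 9*t:
r=152, s=1, t=0
r=9, s=0, t=1
q=16: r=8, s=1, t=-16   [152*(1) + 9*(-16) = 8]
q=1: r=1, s=-1, t=17   [152*(-1) + 9*(17) = 1]
q=8: r=0, s=9, t=-152   [152*(9) + 9*(-152) = 0]
GCD = 1 with t = 17, so 9*(17) ≡ 1 (mod 152)
Inverse = 17 mod 152 = 17
Check: 9 * 17 = 153 ≡ 1 (mod 152)

9^(-1) ≡ 17 (mod 152)


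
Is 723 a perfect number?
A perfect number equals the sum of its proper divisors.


Proper divisors of 723: 1, 3, 241
Sum = 1 + 3 + 241 = 245

No, 723 is not perfect (245 ≠ 723)


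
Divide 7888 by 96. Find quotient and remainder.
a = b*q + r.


7888 = 96 * 82 + 16
Check: 7872 + 16 = 7888

q = 82, r = 16


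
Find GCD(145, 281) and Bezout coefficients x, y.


Tabular extended Euclidean (each row: r = 145*s + 281*t):
r=145, s=1, t=0
r=281, s=0, t=1
q=0: r=145, s=1, t=0   [145*(1) + 281*(0) = 145]
q=1: r=136, s=-1, t=1   [145*(-1) + 281*(1) = 136]
q=1: r=9, s=2, t=-1   [145*(2) + 281*(-1) = 9]
q=15: r=1, s=-31, t=16   [145*(-31) + 281*(16) = 1]
q=9: r=0, s=281, t=-145   [145*(281) + 281*(-145) = 0]
GCD = 1; from the row with r=1: x=-31, y=16
Check: 145*(-31) + 281*(16) = -4495 + 4496 = 1

GCD = 1, x = -31, y = 16


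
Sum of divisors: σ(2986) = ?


Divisors of 2986: 1, 2, 1493, 2986
Sum = 1 + 2 + 1493 + 2986 = 4482

σ(2986) = 4482


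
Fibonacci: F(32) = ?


Sequence: 1, 1, 2, 3, 5, 8, 13, 21, 34, 55, 89, 144, 233, 377, 610, 987, 1597, 2584, 4181, 6765, 10946, 17711, 28657, 46368, 75025, 121393, 196418, 317811, 514229, 832040, 1346269, 2178309
F(32) = 2178309


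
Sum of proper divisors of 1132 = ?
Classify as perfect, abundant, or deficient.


Proper divisors: 1, 2, 4, 283, 566
Sum = 1 + 2 + 4 + 283 + 566 = 856
856 < 1132 → deficient

s(1132) = 856 (deficient)


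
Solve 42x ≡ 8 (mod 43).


GCD(42, 43) = 1, unique solution
a^(-1) mod 43 = 42
x = 42 * 8 mod 43 = 35

x ≡ 35 (mod 43)


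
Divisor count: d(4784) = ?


4784 = 2^4 × 13^1 × 23^1
d(4784) = (4+1) × (1+1) × (1+1) = 20

20 divisors


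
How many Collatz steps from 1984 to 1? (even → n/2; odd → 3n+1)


1984 → 992 → 496 → 248 → 124 → 62 → 31 → 94 → 47 → 142 → 71 → 214 → 107 → 322 → 161 → 484 → 242 → 121 → 364 → 182 → 91 → 274 → 137 → 412 → 206 → 103 → 310 → 155 → 466 → 233 → 700 → 350 → 175 → 526 → 263 → 790 → 395 → 1186 → 593 → 1780 → 890 → 445 → 1336 → 668 → 334 → 167 → 502 → 251 → 754 → 377 → 1132 → 566 → 283 → 850 → 425 → 1276 → 638 → 319 → 958 → 479 → 1438 → 719 → 2158 → 1079 → 3238 → 1619 → 4858 → 2429 → 7288 → 3644 → 1822 → 911 → 2734 → 1367 → 4102 → 2051 → 6154 → 3077 → 9232 → 4616 → 2308 → 1154 → 577 → 1732 → 866 → 433 → 1300 → 650 → 325 → 976 → 488 → 244 → 122 → 61 → 184 → 92 → 46 → 23 → 70 → 35 → 106 → 53 → 160 → 80 → 40 → 20 → 10 → 5 → 16 → 8 → 4 → 2 → 1
Total steps = 112

112 steps
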